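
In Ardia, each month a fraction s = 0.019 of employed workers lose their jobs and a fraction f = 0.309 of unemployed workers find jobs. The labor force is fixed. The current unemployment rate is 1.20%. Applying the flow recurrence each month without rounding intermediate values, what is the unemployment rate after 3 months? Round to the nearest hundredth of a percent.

With a fixed labor force, u_{t+1} = u_t + s·(1−u_t) − f·u_t = u_t·(1−s−f) + s.
Here 1−s−f = 0.672 and s = 0.019.
u_1 = 0.012000 × 0.672 + 0.019 = 0.027064.
u_2 = 0.027064 × 0.672 + 0.019 = 0.037187.
u_3 = 0.037187 × 0.672 + 0.019 = 0.043990.

Unemployment rate after three months ≈ 4.40%.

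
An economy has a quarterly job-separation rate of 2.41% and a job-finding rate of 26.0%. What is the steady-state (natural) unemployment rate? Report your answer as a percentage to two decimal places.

At steady state the flows balance: s·E = f·U, so U/(E+U) = s/(s+f).
u* = 2.41 / (2.41 + 26.0) = 2.41 / 28.41 = 8.48%.

Steady-state unemployment rate ≈ 8.48%.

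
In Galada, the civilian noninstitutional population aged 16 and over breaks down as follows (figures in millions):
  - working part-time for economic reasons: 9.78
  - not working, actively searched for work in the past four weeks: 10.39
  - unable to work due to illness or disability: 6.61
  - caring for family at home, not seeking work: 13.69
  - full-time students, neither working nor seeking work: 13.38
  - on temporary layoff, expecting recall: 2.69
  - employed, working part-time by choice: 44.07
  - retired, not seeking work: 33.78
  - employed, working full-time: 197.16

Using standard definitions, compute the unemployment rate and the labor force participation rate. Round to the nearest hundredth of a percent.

Employed = 9.78 + 44.07 + 197.16 = 251.01 million (anyone who worked, including part-time for economic reasons, counts as employed).
Unemployed = 10.39 + 2.69 = 13.08 million (jobless and actively searching, or on temporary layoff).
Labor force = 251.01 + 13.08 = 264.09 million.
Not in labor force = 6.61 + 13.69 + 13.38 + 33.78 = 67.46 million (those not working and not actively searching are outside the labor force).
Civilian working-age population = 264.09 + 67.46 = 331.55 million.
Unemployment rate = 13.08 / 264.09 = 4.95%.
Labor force participation rate = 264.09 / 331.55 = 79.65%.

Unemployment rate ≈ 4.95%; labor force participation rate ≈ 79.65%.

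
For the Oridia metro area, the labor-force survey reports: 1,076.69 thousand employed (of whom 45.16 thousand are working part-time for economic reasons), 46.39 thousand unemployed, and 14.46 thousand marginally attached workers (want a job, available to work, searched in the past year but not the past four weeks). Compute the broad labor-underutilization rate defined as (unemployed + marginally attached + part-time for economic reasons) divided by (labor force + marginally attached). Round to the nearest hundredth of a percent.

Broad underutilization rate ≈ 9.32%.

Labor force = 1,076.69 + 46.39 = 1,123.08 thousand.
Numerator = 46.39 + 14.46 + 45.16 = 106.01 thousand.
Denominator = 1,123.08 + 14.46 = 1,137.54 thousand.
Broad rate = 106.01 / 1,137.54 = 9.32%.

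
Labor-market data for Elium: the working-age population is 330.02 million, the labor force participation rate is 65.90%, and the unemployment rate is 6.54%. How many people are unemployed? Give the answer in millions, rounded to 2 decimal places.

Labor force = 0.6590 × 330.02 = 217.48 million.
Unemployed = 0.0654 × 217.48 ≈ 14.22 million.

About 14.22 million are unemployed.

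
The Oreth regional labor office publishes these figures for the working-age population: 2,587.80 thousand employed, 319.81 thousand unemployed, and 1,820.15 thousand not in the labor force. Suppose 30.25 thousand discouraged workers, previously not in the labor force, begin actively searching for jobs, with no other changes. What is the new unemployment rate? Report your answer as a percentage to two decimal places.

New unemployment rate ≈ 11.92%.

Initially, labor force = 2,587.80 + 319.81 = 2,907.61 thousand, so u = 319.81/2,907.61 = 11.00%.
After the change, unemployed and labor force both rise by 30.25 → E = 2,587.80, U = 350.06, labor force = 2,937.86 thousand.
New unemployment rate = 350.06 / 2,937.86 = 11.92%.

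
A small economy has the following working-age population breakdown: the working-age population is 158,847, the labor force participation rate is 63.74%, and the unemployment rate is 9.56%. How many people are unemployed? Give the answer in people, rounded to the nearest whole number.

About 9,679 are unemployed.

Labor force = 0.6374 × 158,847 = 101,249.
Unemployed = 0.0956 × 101,249 ≈ 9,679.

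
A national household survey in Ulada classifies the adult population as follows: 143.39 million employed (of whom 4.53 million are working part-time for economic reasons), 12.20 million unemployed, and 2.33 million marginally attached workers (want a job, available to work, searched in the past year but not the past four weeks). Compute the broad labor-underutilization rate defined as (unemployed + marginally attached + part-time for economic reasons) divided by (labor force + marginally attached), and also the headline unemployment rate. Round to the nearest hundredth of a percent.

Labor force = 143.39 + 12.20 = 155.59 million.
Numerator = 12.20 + 2.33 + 4.53 = 19.06 million.
Denominator = 155.59 + 2.33 = 157.92 million.
Broad rate = 19.06 / 157.92 = 12.07%.
Headline unemployment rate = 12.20 / 155.59 = 7.84%.

Broad underutilization rate ≈ 12.07%; headline unemployment rate ≈ 7.84%.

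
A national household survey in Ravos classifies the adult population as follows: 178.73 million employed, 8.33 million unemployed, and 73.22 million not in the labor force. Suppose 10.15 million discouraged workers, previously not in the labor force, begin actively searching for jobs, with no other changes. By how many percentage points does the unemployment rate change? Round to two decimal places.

Initially, labor force = 178.73 + 8.33 = 187.06 million, so u = 8.33/187.06 = 4.45%.
After the change, unemployed and labor force both rise by 10.15 → E = 178.73, U = 18.48, labor force = 197.21 million.
New unemployment rate = 18.48 / 197.21 = 9.37%.
Change = 9.37% − 4.45% = +4.92 percentage points.

The unemployment rate changes by +4.92 percentage points.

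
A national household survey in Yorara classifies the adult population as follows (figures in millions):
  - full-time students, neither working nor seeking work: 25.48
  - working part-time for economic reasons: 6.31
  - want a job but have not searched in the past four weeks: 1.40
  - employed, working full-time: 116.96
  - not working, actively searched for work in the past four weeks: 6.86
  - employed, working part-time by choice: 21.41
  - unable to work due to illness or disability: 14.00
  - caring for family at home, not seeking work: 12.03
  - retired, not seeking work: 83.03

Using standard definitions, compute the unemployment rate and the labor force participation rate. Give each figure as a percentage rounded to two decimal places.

Unemployment rate ≈ 4.53%; labor force participation rate ≈ 52.71%.

Employed = 6.31 + 116.96 + 21.41 = 144.68 million (anyone who worked, including part-time for economic reasons, counts as employed).
Unemployed = 6.86 million.
Labor force = 144.68 + 6.86 = 151.54 million.
Not in labor force = 25.48 + 1.40 + 14.00 + 12.03 + 83.03 = 135.94 million (those not working and not actively searching are outside the labor force — including those who want a job but have given up searching).
Civilian working-age population = 151.54 + 135.94 = 287.48 million.
Unemployment rate = 6.86 / 151.54 = 4.53%.
Labor force participation rate = 151.54 / 287.48 = 52.71%.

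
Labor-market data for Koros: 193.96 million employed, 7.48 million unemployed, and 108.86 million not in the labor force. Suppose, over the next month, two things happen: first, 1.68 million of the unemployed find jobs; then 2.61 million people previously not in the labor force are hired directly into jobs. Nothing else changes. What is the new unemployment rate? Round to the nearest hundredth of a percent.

Initially, labor force = 193.96 + 7.48 = 201.44 million, so u = 7.48/201.44 = 3.71%.
After the first change, unemployed falls and employed rises by 1.68; labor force unchanged → E = 195.64, U = 5.80, labor force = 201.44 million.
After the second change, employed and labor force both rise by 2.61; unemployed unchanged → E = 198.25, U = 5.80, labor force = 204.05 million.
New unemployment rate = 5.80 / 204.05 = 2.84%.

New unemployment rate ≈ 2.84%.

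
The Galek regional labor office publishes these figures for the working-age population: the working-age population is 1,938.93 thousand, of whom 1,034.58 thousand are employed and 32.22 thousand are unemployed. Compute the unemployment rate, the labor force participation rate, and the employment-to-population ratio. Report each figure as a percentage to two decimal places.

Unemployment rate ≈ 3.02%; labor force participation rate ≈ 55.02%; employment-population ratio ≈ 53.36%.

Labor force = employed + unemployed = 1,034.58 + 32.22 = 1,066.80 thousand.
Unemployment rate = 32.22 / 1,066.80 = 3.02%.
Labor force participation rate = 1,066.80 / 1,938.93 = 55.02%.
Employment-population ratio = 1,034.58 / 1,938.93 = 53.36%.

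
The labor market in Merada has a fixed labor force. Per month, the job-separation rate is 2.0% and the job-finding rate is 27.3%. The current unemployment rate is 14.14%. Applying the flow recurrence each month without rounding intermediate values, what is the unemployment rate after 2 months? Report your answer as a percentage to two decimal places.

With a fixed labor force, u_{t+1} = u_t + s·(1−u_t) − f·u_t = u_t·(1−s−f) + s.
Here 1−s−f = 0.707 and s = 0.020.
u_1 = 0.141400 × 0.707 + 0.020 = 0.119970.
u_2 = 0.119970 × 0.707 + 0.020 = 0.104819.

Unemployment rate after two months ≈ 10.48%.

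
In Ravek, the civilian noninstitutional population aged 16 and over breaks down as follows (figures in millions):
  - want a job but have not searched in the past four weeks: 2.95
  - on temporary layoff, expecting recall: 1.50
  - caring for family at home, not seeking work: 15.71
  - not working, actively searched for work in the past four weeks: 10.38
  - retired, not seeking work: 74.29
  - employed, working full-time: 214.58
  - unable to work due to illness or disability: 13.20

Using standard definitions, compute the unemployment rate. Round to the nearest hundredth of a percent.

Employed = 214.58 million.
Unemployed = 1.50 + 10.38 = 11.88 million (jobless and actively searching, or on temporary layoff).
Labor force = 214.58 + 11.88 = 226.46 million.
Unemployment rate = 11.88 / 226.46 = 5.25%.

Unemployment rate ≈ 5.25%.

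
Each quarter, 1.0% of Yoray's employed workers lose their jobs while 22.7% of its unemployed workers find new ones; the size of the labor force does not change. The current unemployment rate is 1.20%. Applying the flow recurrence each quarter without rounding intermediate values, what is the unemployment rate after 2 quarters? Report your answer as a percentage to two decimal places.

With a fixed labor force, u_{t+1} = u_t + s·(1−u_t) − f·u_t = u_t·(1−s−f) + s.
Here 1−s−f = 0.763 and s = 0.010.
u_1 = 0.012000 × 0.763 + 0.010 = 0.019156.
u_2 = 0.019156 × 0.763 + 0.010 = 0.024616.

Unemployment rate after two quarters ≈ 2.46%.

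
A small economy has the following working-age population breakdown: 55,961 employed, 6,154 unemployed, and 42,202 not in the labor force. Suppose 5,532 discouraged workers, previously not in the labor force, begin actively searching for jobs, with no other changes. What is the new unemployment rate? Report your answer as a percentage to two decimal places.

Initially, labor force = 55,961 + 6,154 = 62,115, so u = 6,154/62,115 = 9.91%.
After the change, unemployed and labor force both rise by 5,532 → E = 55,961, U = 11,686, labor force = 67,647.
New unemployment rate = 11,686 / 67,647 = 17.27%.

New unemployment rate ≈ 17.27%.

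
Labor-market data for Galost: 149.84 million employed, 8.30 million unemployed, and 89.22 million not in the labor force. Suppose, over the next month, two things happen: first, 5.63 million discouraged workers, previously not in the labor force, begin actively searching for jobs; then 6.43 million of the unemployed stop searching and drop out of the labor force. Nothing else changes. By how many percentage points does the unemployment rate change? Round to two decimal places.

The unemployment rate changes by −0.48 percentage points.

Initially, labor force = 149.84 + 8.30 = 158.14 million, so u = 8.30/158.14 = 5.25%.
After the first change, unemployed and labor force both rise by 5.63 → E = 149.84, U = 13.93, labor force = 163.77 million.
After the second change, unemployed and labor force both fall by 6.43 → E = 149.84, U = 7.50, labor force = 157.34 million.
New unemployment rate = 7.50 / 157.34 = 4.77%.
Change = 4.77% − 5.25% = −0.48 percentage points.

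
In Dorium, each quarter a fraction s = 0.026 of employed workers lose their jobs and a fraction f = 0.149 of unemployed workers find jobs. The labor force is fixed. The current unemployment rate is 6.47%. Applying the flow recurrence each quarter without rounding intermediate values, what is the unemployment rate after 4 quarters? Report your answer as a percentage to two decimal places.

With a fixed labor force, u_{t+1} = u_t + s·(1−u_t) − f·u_t = u_t·(1−s−f) + s.
Here 1−s−f = 0.825 and s = 0.026.
u_1 = 0.064700 × 0.825 + 0.026 = 0.079377.
u_2 = 0.079377 × 0.825 + 0.026 = 0.091486.
u_3 = 0.091486 × 0.825 + 0.026 = 0.101476.
u_4 = 0.101476 × 0.825 + 0.026 = 0.109718.

Unemployment rate after four quarters ≈ 10.97%.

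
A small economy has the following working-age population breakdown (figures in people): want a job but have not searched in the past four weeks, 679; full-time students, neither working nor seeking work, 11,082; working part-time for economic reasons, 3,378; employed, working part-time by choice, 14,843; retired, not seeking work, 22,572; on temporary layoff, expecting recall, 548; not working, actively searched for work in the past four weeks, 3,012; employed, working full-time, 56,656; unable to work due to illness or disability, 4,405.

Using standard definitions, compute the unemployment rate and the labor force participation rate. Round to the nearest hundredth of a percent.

Unemployment rate ≈ 4.54%; labor force participation rate ≈ 66.94%.

Employed = 3,378 + 14,843 + 56,656 = 74,877 (anyone who worked, including part-time for economic reasons, counts as employed).
Unemployed = 548 + 3,012 = 3,560 (jobless and actively searching, or on temporary layoff).
Labor force = 74,877 + 3,560 = 78,437.
Not in labor force = 679 + 11,082 + 22,572 + 4,405 = 38,738 (those not working and not actively searching are outside the labor force — including those who want a job but have given up searching).
Civilian working-age population = 78,437 + 38,738 = 117,175.
Unemployment rate = 3,560 / 78,437 = 4.54%.
Labor force participation rate = 78,437 / 117,175 = 66.94%.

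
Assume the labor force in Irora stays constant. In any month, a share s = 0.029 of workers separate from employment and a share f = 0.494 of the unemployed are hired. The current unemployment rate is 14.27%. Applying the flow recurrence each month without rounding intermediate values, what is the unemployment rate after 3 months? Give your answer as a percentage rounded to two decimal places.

With a fixed labor force, u_{t+1} = u_t + s·(1−u_t) − f·u_t = u_t·(1−s−f) + s.
Here 1−s−f = 0.477 and s = 0.029.
u_1 = 0.142700 × 0.477 + 0.029 = 0.097068.
u_2 = 0.097068 × 0.477 + 0.029 = 0.075301.
u_3 = 0.075301 × 0.477 + 0.029 = 0.064919.

Unemployment rate after three months ≈ 6.49%.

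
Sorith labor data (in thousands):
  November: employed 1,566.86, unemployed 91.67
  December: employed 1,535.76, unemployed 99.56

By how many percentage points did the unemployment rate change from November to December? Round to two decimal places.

The unemployment rate changed by +0.56 percentage points.

November: labor force = 1,566.86 + 91.67 = 1,658.53; u = 91.67/1,658.53 = 5.53%.
December: labor force = 1,535.76 + 99.56 = 1,635.32; u = 99.56/1,635.32 = 6.09%.
Change = 6.09% − 5.53% = +0.56 pp.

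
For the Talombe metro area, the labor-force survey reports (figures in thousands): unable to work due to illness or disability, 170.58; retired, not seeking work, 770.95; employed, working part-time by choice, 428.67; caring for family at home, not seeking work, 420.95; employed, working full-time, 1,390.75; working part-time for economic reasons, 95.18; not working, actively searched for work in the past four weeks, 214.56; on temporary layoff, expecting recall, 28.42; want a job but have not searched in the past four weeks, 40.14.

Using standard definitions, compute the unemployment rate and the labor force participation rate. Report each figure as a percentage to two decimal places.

Employed = 428.67 + 1,390.75 + 95.18 = 1,914.60 thousand (anyone who worked, including part-time for economic reasons, counts as employed).
Unemployed = 214.56 + 28.42 = 242.98 thousand (jobless and actively searching, or on temporary layoff).
Labor force = 1,914.60 + 242.98 = 2,157.58 thousand.
Not in labor force = 170.58 + 770.95 + 420.95 + 40.14 = 1,402.62 thousand (those not working and not actively searching are outside the labor force — including those who want a job but have given up searching).
Civilian working-age population = 2,157.58 + 1,402.62 = 3,560.20 thousand.
Unemployment rate = 242.98 / 2,157.58 = 11.26%.
Labor force participation rate = 2,157.58 / 3,560.20 = 60.60%.

Unemployment rate ≈ 11.26%; labor force participation rate ≈ 60.60%.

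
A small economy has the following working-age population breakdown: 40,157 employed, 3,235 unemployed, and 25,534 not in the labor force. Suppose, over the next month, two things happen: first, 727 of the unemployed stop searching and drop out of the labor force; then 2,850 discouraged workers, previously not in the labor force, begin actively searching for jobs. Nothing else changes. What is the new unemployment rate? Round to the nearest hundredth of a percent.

New unemployment rate ≈ 11.77%.

Initially, labor force = 40,157 + 3,235 = 43,392, so u = 3,235/43,392 = 7.46%.
After the first change, unemployed and labor force both fall by 727 → E = 40,157, U = 2,508, labor force = 42,665.
After the second change, unemployed and labor force both rise by 2,850 → E = 40,157, U = 5,358, labor force = 45,515.
New unemployment rate = 5,358 / 45,515 = 11.77%.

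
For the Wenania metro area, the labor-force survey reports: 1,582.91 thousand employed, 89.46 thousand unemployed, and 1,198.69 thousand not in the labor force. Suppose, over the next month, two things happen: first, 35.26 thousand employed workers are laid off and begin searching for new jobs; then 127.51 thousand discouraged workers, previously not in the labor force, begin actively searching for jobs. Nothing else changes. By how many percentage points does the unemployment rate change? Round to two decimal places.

Initially, labor force = 1,582.91 + 89.46 = 1,672.37 thousand, so u = 89.46/1,672.37 = 5.35%.
After the first change, employed falls and unemployed rises by 35.26; labor force unchanged → E = 1,547.65, U = 124.72, labor force = 1,672.37 thousand.
After the second change, unemployed and labor force both rise by 127.51 → E = 1,547.65, U = 252.23, labor force = 1,799.88 thousand.
New unemployment rate = 252.23 / 1,799.88 = 14.01%.
Change = 14.01% − 5.35% = +8.66 percentage points.

The unemployment rate changes by +8.66 percentage points.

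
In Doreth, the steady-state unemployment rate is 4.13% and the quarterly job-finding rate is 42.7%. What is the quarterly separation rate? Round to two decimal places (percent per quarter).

From u* = s/(s+f): s = u·f/(1−u).
s = 0.0413 × 42.7 / (1 − 0.0413) = 1.7635 / 0.9587 ≈ 1.84% per quarter.

Separation rate ≈ 1.84% per quarter.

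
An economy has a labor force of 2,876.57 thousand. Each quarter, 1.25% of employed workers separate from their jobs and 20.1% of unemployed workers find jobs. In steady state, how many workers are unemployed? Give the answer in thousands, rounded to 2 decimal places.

Steady-state unemployment rate u* = s/(s+f) = 1.25/(1.25+20.1) = 0.058548.
Unemployed = u* × labor force = 0.058548 × 2,876.57 ≈ 168.42 thousand.

About 168.42 thousand are unemployed in steady state.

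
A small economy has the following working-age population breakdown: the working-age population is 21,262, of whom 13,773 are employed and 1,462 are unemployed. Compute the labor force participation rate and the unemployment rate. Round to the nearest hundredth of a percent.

Labor force participation rate ≈ 71.65%; unemployment rate ≈ 9.60%.

Labor force = employed + unemployed = 13,773 + 1,462 = 15,235.
Unemployment rate = 1,462 / 15,235 = 9.60%.
Labor force participation rate = 15,235 / 21,262 = 71.65%.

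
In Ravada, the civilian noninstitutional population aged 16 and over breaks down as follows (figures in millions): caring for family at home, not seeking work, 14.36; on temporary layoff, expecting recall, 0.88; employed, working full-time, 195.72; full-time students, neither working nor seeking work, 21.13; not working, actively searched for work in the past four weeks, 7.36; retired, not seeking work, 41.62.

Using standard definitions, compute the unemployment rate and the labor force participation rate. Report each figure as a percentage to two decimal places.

Unemployment rate ≈ 4.04%; labor force participation rate ≈ 72.57%.

Employed = 195.72 million.
Unemployed = 0.88 + 7.36 = 8.24 million (jobless and actively searching, or on temporary layoff).
Labor force = 195.72 + 8.24 = 203.96 million.
Not in labor force = 14.36 + 21.13 + 41.62 = 77.11 million (those not working and not actively searching are outside the labor force).
Civilian working-age population = 203.96 + 77.11 = 281.07 million.
Unemployment rate = 8.24 / 203.96 = 4.04%.
Labor force participation rate = 203.96 / 281.07 = 72.57%.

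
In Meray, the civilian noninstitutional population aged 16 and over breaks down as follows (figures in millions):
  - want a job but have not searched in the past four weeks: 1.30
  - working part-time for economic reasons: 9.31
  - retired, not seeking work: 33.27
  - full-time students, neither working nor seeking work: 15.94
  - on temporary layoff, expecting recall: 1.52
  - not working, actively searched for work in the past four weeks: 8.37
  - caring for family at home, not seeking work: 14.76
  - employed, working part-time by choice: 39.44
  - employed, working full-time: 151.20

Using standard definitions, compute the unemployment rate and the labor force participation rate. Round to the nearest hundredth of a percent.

Unemployment rate ≈ 4.71%; labor force participation rate ≈ 76.27%.

Employed = 9.31 + 39.44 + 151.20 = 199.95 million (anyone who worked, including part-time for economic reasons, counts as employed).
Unemployed = 1.52 + 8.37 = 9.89 million (jobless and actively searching, or on temporary layoff).
Labor force = 199.95 + 9.89 = 209.84 million.
Not in labor force = 1.30 + 33.27 + 15.94 + 14.76 = 65.27 million (those not working and not actively searching are outside the labor force — including those who want a job but have given up searching).
Civilian working-age population = 209.84 + 65.27 = 275.11 million.
Unemployment rate = 9.89 / 209.84 = 4.71%.
Labor force participation rate = 209.84 / 275.11 = 76.27%.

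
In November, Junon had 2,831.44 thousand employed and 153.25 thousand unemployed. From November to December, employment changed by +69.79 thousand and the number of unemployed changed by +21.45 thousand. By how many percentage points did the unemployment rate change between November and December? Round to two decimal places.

The unemployment rate changed by +0.55 percentage points.

November: labor force = 2,831.44 + 153.25 = 2,984.69; u = 153.25/2,984.69 = 5.13%.
December: labor force = 2,901.23 + 174.70 = 3,075.93; u = 174.70/3,075.93 = 5.68%.
Change = 5.68% − 5.13% = +0.55 pp.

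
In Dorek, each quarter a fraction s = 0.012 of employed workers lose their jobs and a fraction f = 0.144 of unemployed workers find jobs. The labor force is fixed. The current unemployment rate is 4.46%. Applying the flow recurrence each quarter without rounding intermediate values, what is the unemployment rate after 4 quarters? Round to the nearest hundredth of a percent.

With a fixed labor force, u_{t+1} = u_t + s·(1−u_t) − f·u_t = u_t·(1−s−f) + s.
Here 1−s−f = 0.844 and s = 0.012.
u_1 = 0.044600 × 0.844 + 0.012 = 0.049642.
u_2 = 0.049642 × 0.844 + 0.012 = 0.053898.
u_3 = 0.053898 × 0.844 + 0.012 = 0.057490.
u_4 = 0.057490 × 0.844 + 0.012 = 0.060522.

Unemployment rate after four quarters ≈ 6.05%.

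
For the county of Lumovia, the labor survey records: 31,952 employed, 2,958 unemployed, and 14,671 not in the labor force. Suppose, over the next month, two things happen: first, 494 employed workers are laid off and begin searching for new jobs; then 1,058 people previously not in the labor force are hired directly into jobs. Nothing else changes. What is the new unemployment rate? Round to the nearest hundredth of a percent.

Initially, labor force = 31,952 + 2,958 = 34,910, so u = 2,958/34,910 = 8.47%.
After the first change, employed falls and unemployed rises by 494; labor force unchanged → E = 31,458, U = 3,452, labor force = 34,910.
After the second change, employed and labor force both rise by 1,058; unemployed unchanged → E = 32,516, U = 3,452, labor force = 35,968.
New unemployment rate = 3,452 / 35,968 = 9.60%.

New unemployment rate ≈ 9.60%.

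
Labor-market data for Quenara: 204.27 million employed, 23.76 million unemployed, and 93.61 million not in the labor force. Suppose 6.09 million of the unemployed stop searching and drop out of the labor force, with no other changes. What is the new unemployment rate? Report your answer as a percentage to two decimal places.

Initially, labor force = 204.27 + 23.76 = 228.03 million, so u = 23.76/228.03 = 10.42%.
After the change, unemployed and labor force both fall by 6.09 → E = 204.27, U = 17.67, labor force = 221.94 million.
New unemployment rate = 17.67 / 221.94 = 7.96%.

New unemployment rate ≈ 7.96%.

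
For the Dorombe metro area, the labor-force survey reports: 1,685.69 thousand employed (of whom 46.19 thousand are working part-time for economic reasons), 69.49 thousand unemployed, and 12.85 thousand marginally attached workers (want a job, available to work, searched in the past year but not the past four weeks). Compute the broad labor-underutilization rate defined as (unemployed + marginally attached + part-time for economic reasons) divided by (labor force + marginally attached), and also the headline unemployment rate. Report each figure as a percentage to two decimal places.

Broad underutilization rate ≈ 7.27%; headline unemployment rate ≈ 3.96%.

Labor force = 1,685.69 + 69.49 = 1,755.18 thousand.
Numerator = 69.49 + 12.85 + 46.19 = 128.53 thousand.
Denominator = 1,755.18 + 12.85 = 1,768.03 thousand.
Broad rate = 128.53 / 1,768.03 = 7.27%.
Headline unemployment rate = 69.49 / 1,755.18 = 3.96%.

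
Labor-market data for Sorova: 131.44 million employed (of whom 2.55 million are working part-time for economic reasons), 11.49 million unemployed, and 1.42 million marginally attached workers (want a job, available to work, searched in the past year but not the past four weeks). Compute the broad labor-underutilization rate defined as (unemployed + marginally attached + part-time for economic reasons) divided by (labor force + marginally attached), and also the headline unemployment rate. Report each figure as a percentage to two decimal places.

Labor force = 131.44 + 11.49 = 142.93 million.
Numerator = 11.49 + 1.42 + 2.55 = 15.46 million.
Denominator = 142.93 + 1.42 = 144.35 million.
Broad rate = 15.46 / 144.35 = 10.71%.
Headline unemployment rate = 11.49 / 142.93 = 8.04%.

Broad underutilization rate ≈ 10.71%; headline unemployment rate ≈ 8.04%.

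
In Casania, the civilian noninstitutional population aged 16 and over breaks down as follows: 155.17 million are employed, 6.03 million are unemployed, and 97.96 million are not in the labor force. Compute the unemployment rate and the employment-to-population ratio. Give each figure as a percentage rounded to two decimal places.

Labor force = employed + unemployed = 155.17 + 6.03 = 161.20 million.
Working-age population = 161.20 + 97.96 = 259.16 million.
Unemployment rate = 6.03 / 161.20 = 3.74%.
Employment-population ratio = 155.17 / 259.16 = 59.87%.

Unemployment rate ≈ 3.74%; employment-population ratio ≈ 59.87%.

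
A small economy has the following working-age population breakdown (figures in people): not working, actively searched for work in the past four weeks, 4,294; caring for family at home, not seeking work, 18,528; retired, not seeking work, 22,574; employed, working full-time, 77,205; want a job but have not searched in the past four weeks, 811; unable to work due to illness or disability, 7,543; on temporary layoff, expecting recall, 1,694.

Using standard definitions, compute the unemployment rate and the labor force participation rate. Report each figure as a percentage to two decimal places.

Employed = 77,205.
Unemployed = 4,294 + 1,694 = 5,988 (jobless and actively searching, or on temporary layoff).
Labor force = 77,205 + 5,988 = 83,193.
Not in labor force = 18,528 + 22,574 + 811 + 7,543 = 49,456 (those not working and not actively searching are outside the labor force — including those who want a job but have given up searching).
Civilian working-age population = 83,193 + 49,456 = 132,649.
Unemployment rate = 5,988 / 83,193 = 7.20%.
Labor force participation rate = 83,193 / 132,649 = 62.72%.

Unemployment rate ≈ 7.20%; labor force participation rate ≈ 62.72%.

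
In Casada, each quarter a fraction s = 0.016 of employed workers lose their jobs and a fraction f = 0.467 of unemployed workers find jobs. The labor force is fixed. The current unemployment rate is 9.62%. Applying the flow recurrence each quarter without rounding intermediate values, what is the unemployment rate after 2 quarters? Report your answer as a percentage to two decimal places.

With a fixed labor force, u_{t+1} = u_t + s·(1−u_t) − f·u_t = u_t·(1−s−f) + s.
Here 1−s−f = 0.517 and s = 0.016.
u_1 = 0.096200 × 0.517 + 0.016 = 0.065735.
u_2 = 0.065735 × 0.517 + 0.016 = 0.049985.

Unemployment rate after two quarters ≈ 5.00%.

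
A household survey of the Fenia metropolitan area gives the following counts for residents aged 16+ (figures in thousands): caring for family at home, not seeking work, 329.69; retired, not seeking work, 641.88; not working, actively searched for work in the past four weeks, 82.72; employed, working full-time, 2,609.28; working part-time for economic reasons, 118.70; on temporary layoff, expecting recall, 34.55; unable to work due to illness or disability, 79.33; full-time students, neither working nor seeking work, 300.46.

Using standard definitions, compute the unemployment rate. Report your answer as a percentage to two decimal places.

Employed = 2,609.28 + 118.70 = 2,727.98 thousand (anyone who worked, including part-time for economic reasons, counts as employed).
Unemployed = 82.72 + 34.55 = 117.27 thousand (jobless and actively searching, or on temporary layoff).
Labor force = 2,727.98 + 117.27 = 2,845.25 thousand.
Unemployment rate = 117.27 / 2,845.25 = 4.12%.

Unemployment rate ≈ 4.12%.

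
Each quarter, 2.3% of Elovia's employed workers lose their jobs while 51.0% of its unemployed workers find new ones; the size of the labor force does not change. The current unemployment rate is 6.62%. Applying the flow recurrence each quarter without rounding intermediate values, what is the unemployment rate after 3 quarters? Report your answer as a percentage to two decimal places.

With a fixed labor force, u_{t+1} = u_t + s·(1−u_t) − f·u_t = u_t·(1−s−f) + s.
Here 1−s−f = 0.467 and s = 0.023.
u_1 = 0.066200 × 0.467 + 0.023 = 0.053915.
u_2 = 0.053915 × 0.467 + 0.023 = 0.048178.
u_3 = 0.048178 × 0.467 + 0.023 = 0.045499.

Unemployment rate after three quarters ≈ 4.55%.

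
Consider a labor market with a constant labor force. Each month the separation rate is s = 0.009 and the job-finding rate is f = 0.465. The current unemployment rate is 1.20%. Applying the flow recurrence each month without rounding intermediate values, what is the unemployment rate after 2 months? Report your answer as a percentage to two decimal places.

Unemployment rate after two months ≈ 1.71%.

With a fixed labor force, u_{t+1} = u_t + s·(1−u_t) − f·u_t = u_t·(1−s−f) + s.
Here 1−s−f = 0.526 and s = 0.009.
u_1 = 0.012000 × 0.526 + 0.009 = 0.015312.
u_2 = 0.015312 × 0.526 + 0.009 = 0.017054.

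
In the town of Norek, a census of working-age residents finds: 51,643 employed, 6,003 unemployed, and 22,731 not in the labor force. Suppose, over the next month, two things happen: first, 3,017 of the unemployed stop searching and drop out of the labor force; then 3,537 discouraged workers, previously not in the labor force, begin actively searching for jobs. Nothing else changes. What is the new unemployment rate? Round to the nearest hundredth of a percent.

Initially, labor force = 51,643 + 6,003 = 57,646, so u = 6,003/57,646 = 10.41%.
After the first change, unemployed and labor force both fall by 3,017 → E = 51,643, U = 2,986, labor force = 54,629.
After the second change, unemployed and labor force both rise by 3,537 → E = 51,643, U = 6,523, labor force = 58,166.
New unemployment rate = 6,523 / 58,166 = 11.21%.

New unemployment rate ≈ 11.21%.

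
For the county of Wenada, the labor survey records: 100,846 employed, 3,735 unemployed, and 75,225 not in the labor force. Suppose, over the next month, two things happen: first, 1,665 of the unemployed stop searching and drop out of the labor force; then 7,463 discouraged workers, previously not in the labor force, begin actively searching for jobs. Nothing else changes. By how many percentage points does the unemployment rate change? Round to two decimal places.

The unemployment rate changes by +5.07 percentage points.

Initially, labor force = 100,846 + 3,735 = 104,581, so u = 3,735/104,581 = 3.57%.
After the first change, unemployed and labor force both fall by 1,665 → E = 100,846, U = 2,070, labor force = 102,916.
After the second change, unemployed and labor force both rise by 7,463 → E = 100,846, U = 9,533, labor force = 110,379.
New unemployment rate = 9,533 / 110,379 = 8.64%.
Change = 8.64% − 3.57% = +5.07 percentage points.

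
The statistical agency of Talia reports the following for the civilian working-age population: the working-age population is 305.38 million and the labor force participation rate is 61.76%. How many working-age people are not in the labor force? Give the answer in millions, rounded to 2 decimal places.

Share not in the labor force = 1 − 0.6176 = 0.3824.
Not in labor force = 0.3824 × 305.38 ≈ 116.78 million.

About 116.78 million are not in the labor force.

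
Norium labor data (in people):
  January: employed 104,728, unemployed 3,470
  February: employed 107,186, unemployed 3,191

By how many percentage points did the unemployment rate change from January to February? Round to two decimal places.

January: labor force = 104,728 + 3,470 = 108,198; u = 3,470/108,198 = 3.21%.
February: labor force = 107,186 + 3,191 = 110,377; u = 3,191/110,377 = 2.89%.
Change = 2.89% − 3.21% = −0.32 pp.

The unemployment rate changed by −0.32 percentage points.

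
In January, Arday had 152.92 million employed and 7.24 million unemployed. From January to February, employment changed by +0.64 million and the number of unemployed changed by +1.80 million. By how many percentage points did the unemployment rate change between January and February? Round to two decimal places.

January: labor force = 152.92 + 7.24 = 160.16; u = 7.24/160.16 = 4.52%.
February: labor force = 153.56 + 9.04 = 162.60; u = 9.04/162.60 = 5.56%.
Change = 5.56% − 4.52% = +1.04 pp.

The unemployment rate changed by +1.04 percentage points.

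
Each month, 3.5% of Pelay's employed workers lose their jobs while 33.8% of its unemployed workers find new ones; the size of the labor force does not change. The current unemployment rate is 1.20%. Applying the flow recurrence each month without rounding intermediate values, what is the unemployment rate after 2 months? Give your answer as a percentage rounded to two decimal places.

With a fixed labor force, u_{t+1} = u_t + s·(1−u_t) − f·u_t = u_t·(1−s−f) + s.
Here 1−s−f = 0.627 and s = 0.035.
u_1 = 0.012000 × 0.627 + 0.035 = 0.042524.
u_2 = 0.042524 × 0.627 + 0.035 = 0.061663.

Unemployment rate after two months ≈ 6.17%.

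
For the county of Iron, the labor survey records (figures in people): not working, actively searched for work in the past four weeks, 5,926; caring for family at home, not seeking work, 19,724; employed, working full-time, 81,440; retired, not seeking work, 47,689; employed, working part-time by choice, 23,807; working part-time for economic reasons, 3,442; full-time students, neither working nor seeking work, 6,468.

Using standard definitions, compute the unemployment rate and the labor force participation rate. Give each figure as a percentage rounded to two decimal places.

Employed = 81,440 + 23,807 + 3,442 = 108,689 (anyone who worked, including part-time for economic reasons, counts as employed).
Unemployed = 5,926.
Labor force = 108,689 + 5,926 = 114,615.
Not in labor force = 19,724 + 47,689 + 6,468 = 73,881 (those not working and not actively searching are outside the labor force).
Civilian working-age population = 114,615 + 73,881 = 188,496.
Unemployment rate = 5,926 / 114,615 = 5.17%.
Labor force participation rate = 114,615 / 188,496 = 60.81%.

Unemployment rate ≈ 5.17%; labor force participation rate ≈ 60.81%.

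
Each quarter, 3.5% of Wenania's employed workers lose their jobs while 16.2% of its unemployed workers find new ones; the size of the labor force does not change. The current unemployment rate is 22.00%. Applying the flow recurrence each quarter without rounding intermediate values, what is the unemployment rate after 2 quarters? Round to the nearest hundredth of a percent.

With a fixed labor force, u_{t+1} = u_t + s·(1−u_t) − f·u_t = u_t·(1−s−f) + s.
Here 1−s−f = 0.803 and s = 0.035.
u_1 = 0.220000 × 0.803 + 0.035 = 0.211660.
u_2 = 0.211660 × 0.803 + 0.035 = 0.204963.

Unemployment rate after two quarters ≈ 20.50%.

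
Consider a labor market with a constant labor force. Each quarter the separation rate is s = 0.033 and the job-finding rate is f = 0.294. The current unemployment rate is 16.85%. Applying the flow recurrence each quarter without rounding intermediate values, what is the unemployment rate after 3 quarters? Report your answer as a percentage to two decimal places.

With a fixed labor force, u_{t+1} = u_t + s·(1−u_t) − f·u_t = u_t·(1−s−f) + s.
Here 1−s−f = 0.673 and s = 0.033.
u_1 = 0.168500 × 0.673 + 0.033 = 0.146401.
u_2 = 0.146401 × 0.673 + 0.033 = 0.131528.
u_3 = 0.131528 × 0.673 + 0.033 = 0.121518.

Unemployment rate after three quarters ≈ 12.15%.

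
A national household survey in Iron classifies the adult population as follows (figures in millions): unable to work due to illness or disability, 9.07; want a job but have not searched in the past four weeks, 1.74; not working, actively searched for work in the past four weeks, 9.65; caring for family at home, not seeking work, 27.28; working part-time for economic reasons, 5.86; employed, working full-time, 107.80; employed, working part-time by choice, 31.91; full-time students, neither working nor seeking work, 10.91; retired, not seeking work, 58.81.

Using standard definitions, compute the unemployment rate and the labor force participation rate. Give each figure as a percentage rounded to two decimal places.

Unemployment rate ≈ 6.22%; labor force participation rate ≈ 59.01%.

Employed = 5.86 + 107.80 + 31.91 = 145.57 million (anyone who worked, including part-time for economic reasons, counts as employed).
Unemployed = 9.65 million.
Labor force = 145.57 + 9.65 = 155.22 million.
Not in labor force = 9.07 + 1.74 + 27.28 + 10.91 + 58.81 = 107.81 million (those not working and not actively searching are outside the labor force — including those who want a job but have given up searching).
Civilian working-age population = 155.22 + 107.81 = 263.03 million.
Unemployment rate = 9.65 / 155.22 = 6.22%.
Labor force participation rate = 155.22 / 263.03 = 59.01%.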